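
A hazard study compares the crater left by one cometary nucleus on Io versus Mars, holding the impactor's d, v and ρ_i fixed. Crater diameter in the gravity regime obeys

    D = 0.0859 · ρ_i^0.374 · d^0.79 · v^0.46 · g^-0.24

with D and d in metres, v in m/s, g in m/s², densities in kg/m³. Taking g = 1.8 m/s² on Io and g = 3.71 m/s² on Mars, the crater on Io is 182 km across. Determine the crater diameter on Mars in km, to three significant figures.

All impactor-dependent factors cancel in the ratio, leaving D_Mars/D_Io = (g_Mars/g_Io)^-0.24.
(3.71/1.8)^-0.24 = 2.061^-0.24 = 0.8407
D_Mars = 0.8407 × 182 km = 153 km

D ≈ 153 km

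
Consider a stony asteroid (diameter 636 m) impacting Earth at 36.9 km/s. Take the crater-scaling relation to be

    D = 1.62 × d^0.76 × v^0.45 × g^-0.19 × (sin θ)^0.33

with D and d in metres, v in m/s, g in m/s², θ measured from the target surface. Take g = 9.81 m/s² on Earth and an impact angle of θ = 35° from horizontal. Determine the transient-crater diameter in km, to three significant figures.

D ≈ 13.4 km

In SI units: v = 36900 m/s.
d^0.76 = 636^0.76 = 135.1
v^0.45 = 36900^0.45 = 113.5
g^-0.19 = 9.81^-0.19 = 0.6480
(sin 35°)^0.33 = 0.5736^0.33 = 0.8324
D = 1.62 × 135.1 × 113.5 × 0.6480 × 0.8324 = 13399 m
   = 13.40 km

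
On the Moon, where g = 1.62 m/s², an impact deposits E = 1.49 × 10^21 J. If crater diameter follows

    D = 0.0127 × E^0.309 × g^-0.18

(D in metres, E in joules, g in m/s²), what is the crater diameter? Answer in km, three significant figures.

E^0.309 = (1.49 × 10^21)^0.309 = 3.488 × 10^6
g^-0.18 = 1.62^-0.18 = 0.9168
D = 0.0127 × 3.488 × 10^6 × 0.9168 = 40612 m
   = 40.61 km

D ≈ 40.6 km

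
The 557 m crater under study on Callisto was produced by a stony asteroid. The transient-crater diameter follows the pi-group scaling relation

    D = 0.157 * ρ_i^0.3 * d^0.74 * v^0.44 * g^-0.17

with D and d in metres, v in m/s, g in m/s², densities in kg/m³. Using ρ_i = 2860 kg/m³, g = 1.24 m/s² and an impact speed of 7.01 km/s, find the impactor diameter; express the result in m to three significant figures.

d ≈ 13.5 m

Rearranging for d: d = [D / (0.157 · 2860^0.3 · 7010^0.44 · 1.24^-0.17)]^(1/0.74).
2860^0.3 = 10.89
7010^0.44 = 49.22
1.24^-0.17 = 0.9641
Denominator = 0.157 × 10.89 × 49.22 × 0.9641 = 81.13
D / 81.13 = 557 / 81.13 = 6.866
d = 6.866^(1/0.74) = 6.866^1.3514 = 13.51 m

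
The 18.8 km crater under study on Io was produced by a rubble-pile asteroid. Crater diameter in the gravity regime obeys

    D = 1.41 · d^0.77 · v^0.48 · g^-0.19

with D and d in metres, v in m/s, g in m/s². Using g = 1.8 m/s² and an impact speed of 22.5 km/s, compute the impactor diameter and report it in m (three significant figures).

d ≈ 509 m

Rearranging for d: d = [D / (1.41 · 22500^0.48 · 1.8^-0.19)]^(1/0.77).
D = 18800 m.
22500^0.48 = 122.8
1.8^-0.19 = 0.8943
Denominator = 1.41 × 122.8 × 0.8943 = 154.8
D / 154.8 = 18800 / 154.8 = 121.4
d = 121.4^(1/0.77) = 121.4^1.2987 = 509.1 m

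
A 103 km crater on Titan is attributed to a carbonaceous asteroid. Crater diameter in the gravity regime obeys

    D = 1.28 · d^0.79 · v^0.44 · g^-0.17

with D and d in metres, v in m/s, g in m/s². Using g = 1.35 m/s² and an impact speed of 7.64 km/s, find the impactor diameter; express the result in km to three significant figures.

Rearranging for d: d = [D / (1.28 · 7640^0.44 · 1.35^-0.17)]^(1/0.79).
D = 103000 m.
7640^0.44 = 51.12
1.35^-0.17 = 0.9503
Denominator = 1.28 × 51.12 × 0.9503 = 62.18
D / 62.18 = 103000 / 62.18 = 1656
d = 1656^(1/0.79) = 1656^1.2658 = 11876 m

d ≈ 11.9 km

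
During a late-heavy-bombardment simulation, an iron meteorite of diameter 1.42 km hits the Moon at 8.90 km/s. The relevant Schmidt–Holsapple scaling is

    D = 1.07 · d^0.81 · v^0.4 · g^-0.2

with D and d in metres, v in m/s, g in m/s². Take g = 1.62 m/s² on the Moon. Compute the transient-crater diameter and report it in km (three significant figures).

D ≈ 13.2 km

In SI units: d = 1420 m, v = 8900 m/s.
d^0.81 = 1420^0.81 = 357.6
v^0.4 = 8900^0.4 = 38.00
g^-0.2 = 1.62^-0.2 = 0.9080
D = 1.07 × 357.6 × 38.00 × 0.9080 = 13202 m
   = 13.20 km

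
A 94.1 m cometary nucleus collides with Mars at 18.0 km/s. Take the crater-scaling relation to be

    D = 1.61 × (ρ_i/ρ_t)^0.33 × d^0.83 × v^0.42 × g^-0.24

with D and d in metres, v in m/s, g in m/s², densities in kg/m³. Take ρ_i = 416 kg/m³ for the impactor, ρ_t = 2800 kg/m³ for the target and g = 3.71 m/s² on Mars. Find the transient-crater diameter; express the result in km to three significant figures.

D ≈ 1.67 km

In SI units: v = 18000 m/s.
(ρ_i/ρ_t)^0.33 = (416/2800)^0.33 = 0.5330
d^0.83 = 94.1^0.83 = 43.46
v^0.42 = 18000^0.42 = 61.27
g^-0.24 = 3.71^-0.24 = 0.7300
D = 1.61 × 0.5330 × 43.46 × 61.27 × 0.7300 = 1668 m
   = 1.668 km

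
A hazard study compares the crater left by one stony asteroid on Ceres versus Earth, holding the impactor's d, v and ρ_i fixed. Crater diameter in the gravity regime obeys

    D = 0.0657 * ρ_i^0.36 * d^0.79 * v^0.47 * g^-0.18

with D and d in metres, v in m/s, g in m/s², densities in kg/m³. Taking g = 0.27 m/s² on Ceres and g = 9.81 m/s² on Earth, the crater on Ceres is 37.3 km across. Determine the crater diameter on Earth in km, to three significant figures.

D ≈ 19.5 km

All impactor-dependent factors cancel in the ratio, leaving D_Earth/D_Ceres = (g_Earth/g_Ceres)^-0.18.
(9.81/0.27)^-0.18 = 36.33^-0.18 = 0.5238
D_Earth = 0.5238 × 37.3 km = 19.5 km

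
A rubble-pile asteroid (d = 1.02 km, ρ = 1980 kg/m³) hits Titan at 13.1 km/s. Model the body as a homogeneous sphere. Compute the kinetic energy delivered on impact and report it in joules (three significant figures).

d = 1020 m; v = 13100 m/s.
Mass m = (π/6) ρ d³ = (π/6) × 1980 × (1020)³ = 1.100 × 10^12 kg
E = ½ m v² = 0.5 × 1.100 × 10^12 × (13100)² = 9.439 × 10^19 J

E ≈ 9.44 × 10^19 J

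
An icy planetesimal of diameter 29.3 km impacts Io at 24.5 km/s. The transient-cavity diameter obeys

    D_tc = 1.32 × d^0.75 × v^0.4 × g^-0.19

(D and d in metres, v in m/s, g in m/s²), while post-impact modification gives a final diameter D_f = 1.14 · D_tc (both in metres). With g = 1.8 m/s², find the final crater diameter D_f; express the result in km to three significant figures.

D_f ≈ 172 km

In SI: d = 29300 m, v = 24500 m/s.
d^0.75 = 29300^0.75 = 2239
v^0.4 = 24500^0.4 = 56.97
g^-0.19 = 1.8^-0.19 = 0.8943
D_tc = 1.32 × 2239 × 56.97 × 0.8943 = 1.506 × 10^5 m
D_f = 1.14 × 1.506 × 10^5 = 1.717 × 10^5 m
     = 171.7 km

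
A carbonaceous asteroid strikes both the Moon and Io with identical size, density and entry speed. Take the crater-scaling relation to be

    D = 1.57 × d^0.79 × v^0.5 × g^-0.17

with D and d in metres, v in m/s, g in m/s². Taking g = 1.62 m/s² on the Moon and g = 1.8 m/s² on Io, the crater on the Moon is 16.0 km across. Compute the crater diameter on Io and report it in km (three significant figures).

D ≈ 15.7 km

All impactor-dependent factors cancel in the ratio, leaving D_Io/D_Moon = (g_Io/g_Moon)^-0.17.
(1.8/1.62)^-0.17 = 1.111^-0.17 = 0.9823
D_Io = 0.9823 × 16.0 km = 15.7 km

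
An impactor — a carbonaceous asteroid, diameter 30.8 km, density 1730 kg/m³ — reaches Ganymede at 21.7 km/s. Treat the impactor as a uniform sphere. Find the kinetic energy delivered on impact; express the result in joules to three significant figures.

d = 30800 m; v = 21700 m/s.
Mass m = (π/6) ρ d³ = (π/6) × 1730 × (30800)³ = 2.647 × 10^16 kg
E = ½ m v² = 0.5 × 2.647 × 10^16 × (21700)² = 6.232 × 10^24 J

E ≈ 6.23 × 10^24 J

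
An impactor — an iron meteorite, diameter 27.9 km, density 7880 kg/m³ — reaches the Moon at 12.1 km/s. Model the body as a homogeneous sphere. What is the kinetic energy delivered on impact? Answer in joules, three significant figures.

E ≈ 6.56 × 10^24 J

d = 27900 m; v = 12100 m/s.
Mass m = (π/6) ρ d³ = (π/6) × 7880 × (27900)³ = 8.961 × 10^16 kg
E = ½ m v² = 0.5 × 8.961 × 10^16 × (12100)² = 6.560 × 10^24 J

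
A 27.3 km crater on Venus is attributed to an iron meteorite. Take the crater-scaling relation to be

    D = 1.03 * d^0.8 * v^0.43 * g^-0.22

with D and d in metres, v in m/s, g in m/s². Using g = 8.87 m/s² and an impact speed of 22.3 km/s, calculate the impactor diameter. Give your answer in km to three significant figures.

d ≈ 2.84 km

Rearranging for d: d = [D / (1.03 · 22300^0.43 · 8.87^-0.22)]^(1/0.8).
D = 27300 m.
22300^0.43 = 74.09
8.87^-0.22 = 0.6187
Denominator = 1.03 × 74.09 × 0.6187 = 47.21
D / 47.21 = 27300 / 47.21 = 578.3
d = 578.3^(1/0.8) = 578.3^1.25 = 2836 m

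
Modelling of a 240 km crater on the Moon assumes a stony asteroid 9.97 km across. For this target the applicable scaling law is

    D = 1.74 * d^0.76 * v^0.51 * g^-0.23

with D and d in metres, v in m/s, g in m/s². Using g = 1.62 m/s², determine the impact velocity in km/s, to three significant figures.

v ≈ 16.3 km/s

Rearranging for v: v = [D / (1.74 · 9970^0.76 · 1.62^-0.23)]^(1/0.51).
D = 240000 m.
9970^0.76 = 1094
1.62^-0.23 = 0.8950
Denominator = 1.74 × 1094 × 0.8950 = 1704
D / 1704 = 240000 / 1704 = 140.8
v = 140.8^(1/0.51) = 140.8^1.9608 = 16330 m/s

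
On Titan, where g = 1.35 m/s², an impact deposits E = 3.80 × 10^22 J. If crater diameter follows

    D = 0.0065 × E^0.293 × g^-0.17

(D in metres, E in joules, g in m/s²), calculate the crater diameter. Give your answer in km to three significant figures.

E^0.293 = (3.80 × 10^22)^0.293 = 4.129 × 10^6
g^-0.17 = 1.35^-0.17 = 0.9503
D = 0.0065 × 4.129 × 10^6 × 0.9503 = 25505 m
   = 25.50 km

D ≈ 25.5 km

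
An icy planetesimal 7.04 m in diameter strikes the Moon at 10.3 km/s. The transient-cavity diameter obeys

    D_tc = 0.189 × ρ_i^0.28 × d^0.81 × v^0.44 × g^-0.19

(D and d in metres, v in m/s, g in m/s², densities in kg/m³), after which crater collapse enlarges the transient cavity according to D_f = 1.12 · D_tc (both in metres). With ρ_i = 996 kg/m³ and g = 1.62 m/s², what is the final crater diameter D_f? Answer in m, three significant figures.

D_f ≈ 378 m

v = 10300 m/s.
ρ_i^0.28 = 996^0.28 = 6.911
d^0.81 = 7.04^0.81 = 4.859
v^0.44 = 10300^0.44 = 58.30
g^-0.19 = 1.62^-0.19 = 0.9124
D_tc = 0.189 × 6.911 × 4.859 × 58.30 × 0.9124 = 337.6 m
D_f = 1.12 × 337.6 = 378.1 m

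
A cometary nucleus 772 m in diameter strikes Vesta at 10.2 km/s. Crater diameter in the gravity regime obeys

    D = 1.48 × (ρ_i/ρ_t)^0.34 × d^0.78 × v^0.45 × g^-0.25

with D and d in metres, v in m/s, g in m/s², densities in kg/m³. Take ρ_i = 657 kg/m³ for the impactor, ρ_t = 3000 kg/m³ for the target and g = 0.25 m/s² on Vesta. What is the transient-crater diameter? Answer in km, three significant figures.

In SI units: v = 10200 m/s.
(ρ_i/ρ_t)^0.34 = (657/3000)^0.34 = 0.5967
d^0.78 = 772^0.78 = 178.8
v^0.45 = 10200^0.45 = 63.66
g^-0.25 = 0.25^-0.25 = 1.414
D = 1.48 × 0.5967 × 178.8 × 63.66 × 1.414 = 14214 m
   = 14.21 km

D ≈ 14.2 km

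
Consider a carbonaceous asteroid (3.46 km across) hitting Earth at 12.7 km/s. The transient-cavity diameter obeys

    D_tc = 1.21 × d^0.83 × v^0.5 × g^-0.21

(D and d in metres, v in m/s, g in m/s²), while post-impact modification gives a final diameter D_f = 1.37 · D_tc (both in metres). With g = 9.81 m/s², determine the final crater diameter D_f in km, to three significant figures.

D_f ≈ 100 km

In SI: d = 3460 m, v = 12700 m/s.
d^0.83 = 3460^0.83 = 865.8
v^0.5 = 12700^0.5 = 112.7
g^-0.21 = 9.81^-0.21 = 0.6191
D_tc = 1.21 × 865.8 × 112.7 × 0.6191 = 73100 m
D_f = 1.37 × 73100 = 1.001 × 10^5 m
     = 100.1 km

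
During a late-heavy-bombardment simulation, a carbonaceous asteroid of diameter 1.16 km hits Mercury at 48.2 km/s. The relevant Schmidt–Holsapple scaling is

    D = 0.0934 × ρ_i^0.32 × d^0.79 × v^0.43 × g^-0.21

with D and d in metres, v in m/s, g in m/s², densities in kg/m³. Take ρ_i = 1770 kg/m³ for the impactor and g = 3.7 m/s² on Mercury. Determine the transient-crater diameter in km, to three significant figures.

D ≈ 21.1 km

In SI units: d = 1160 m, v = 48200 m/s.
ρ_i^0.32 = 1770^0.32 = 10.95
d^0.79 = 1160^0.79 = 263.6
v^0.43 = 48200^0.43 = 103.2
g^-0.21 = 3.7^-0.21 = 0.7598
D = 0.0934 × 10.95 × 263.6 × 103.2 × 0.7598 = 21139 m
   = 21.14 km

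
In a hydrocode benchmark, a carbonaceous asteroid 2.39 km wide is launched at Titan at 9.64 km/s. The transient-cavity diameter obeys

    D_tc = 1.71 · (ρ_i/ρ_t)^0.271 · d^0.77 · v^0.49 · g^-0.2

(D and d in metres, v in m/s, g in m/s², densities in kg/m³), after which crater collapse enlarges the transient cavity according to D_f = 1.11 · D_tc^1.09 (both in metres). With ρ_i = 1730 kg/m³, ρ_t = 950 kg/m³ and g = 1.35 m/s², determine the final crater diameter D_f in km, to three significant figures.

D_f ≈ 205 km

In SI: d = 2390 m, v = 9640 m/s.
(ρ_i/ρ_t)^0.271 = (1730/950)^0.271 = 1.176
d^0.77 = 2390^0.77 = 399.4
v^0.49 = 9640^0.49 = 89.58
g^-0.2 = 1.35^-0.2 = 0.9417
D_tc = 1.71 × 1.176 × 399.4 × 89.58 × 0.9417 = 67750 m
D_f = 1.11 × (67750)^1.09 = 2.047 × 10^5 m
     = 204.7 km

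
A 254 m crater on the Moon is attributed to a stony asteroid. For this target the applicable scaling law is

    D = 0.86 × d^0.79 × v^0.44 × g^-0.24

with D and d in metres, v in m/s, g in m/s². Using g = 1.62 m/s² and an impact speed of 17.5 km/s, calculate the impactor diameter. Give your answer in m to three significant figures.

Rearranging for d: d = [D / (0.86 · 17500^0.44 · 1.62^-0.24)]^(1/0.79).
17500^0.44 = 73.61
1.62^-0.24 = 0.8907
Denominator = 0.86 × 73.61 × 0.8907 = 56.39
D / 56.39 = 254 / 56.39 = 4.504
d = 4.504^(1/0.79) = 4.504^1.2658 = 6.719 m

d ≈ 6.72 m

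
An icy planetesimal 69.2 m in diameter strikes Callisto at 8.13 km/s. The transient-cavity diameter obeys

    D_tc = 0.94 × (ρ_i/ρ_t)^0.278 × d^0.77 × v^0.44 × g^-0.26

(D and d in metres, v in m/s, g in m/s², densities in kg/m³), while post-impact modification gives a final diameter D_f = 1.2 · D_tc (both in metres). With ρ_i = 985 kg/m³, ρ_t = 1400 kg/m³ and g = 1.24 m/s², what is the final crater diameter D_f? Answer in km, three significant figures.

D_f ≈ 1.33 km

v = 8130 m/s.
(ρ_i/ρ_t)^0.278 = (985/1400)^0.278 = 0.9069
d^0.77 = 69.2^0.77 = 26.11
v^0.44 = 8130^0.44 = 52.53
g^-0.26 = 1.24^-0.26 = 0.9456
D_tc = 0.94 × 0.9069 × 26.11 × 52.53 × 0.9456 = 1106 m
D_f = 1.2 × 1106 = 1327 m
     = 1.327 km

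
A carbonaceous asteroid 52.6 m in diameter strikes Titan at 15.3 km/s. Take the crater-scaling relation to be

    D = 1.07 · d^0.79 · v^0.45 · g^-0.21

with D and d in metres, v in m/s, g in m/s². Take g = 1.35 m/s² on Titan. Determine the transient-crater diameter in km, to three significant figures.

D ≈ 1.76 km

In SI units: v = 15300 m/s.
d^0.79 = 52.6^0.79 = 22.89
v^0.45 = 15300^0.45 = 76.40
g^-0.21 = 1.35^-0.21 = 0.9389
D = 1.07 × 22.89 × 76.40 × 0.9389 = 1757 m
   = 1.757 km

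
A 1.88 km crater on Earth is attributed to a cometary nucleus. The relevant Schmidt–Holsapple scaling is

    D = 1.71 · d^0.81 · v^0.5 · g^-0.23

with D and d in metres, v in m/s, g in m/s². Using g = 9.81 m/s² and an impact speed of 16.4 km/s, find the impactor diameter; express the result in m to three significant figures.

Rearranging for d: d = [D / (1.71 · 16400^0.5 · 9.81^-0.23)]^(1/0.81).
D = 1880 m.
16400^0.5 = 128.1
9.81^-0.23 = 0.5914
Denominator = 1.71 × 128.1 × 0.5914 = 129.5
D / 129.5 = 1880 / 129.5 = 14.52
d = 14.52^(1/0.81) = 14.52^1.2346 = 27.20 m

d ≈ 27.2 m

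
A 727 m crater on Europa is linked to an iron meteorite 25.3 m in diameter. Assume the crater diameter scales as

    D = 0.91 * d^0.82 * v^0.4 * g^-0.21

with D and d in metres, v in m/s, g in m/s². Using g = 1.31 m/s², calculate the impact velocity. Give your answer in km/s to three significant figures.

v ≈ 27.6 km/s

Rearranging for v: v = [D / (0.91 · 25.3^0.82 · 1.31^-0.21)]^(1/0.4).
25.3^0.82 = 14.14
1.31^-0.21 = 0.9449
Denominator = 0.91 × 14.14 × 0.9449 = 12.16
D / 12.16 = 727 / 12.16 = 59.79
v = 59.79^(1/0.4) = 59.79^2.5 = 27642 m/s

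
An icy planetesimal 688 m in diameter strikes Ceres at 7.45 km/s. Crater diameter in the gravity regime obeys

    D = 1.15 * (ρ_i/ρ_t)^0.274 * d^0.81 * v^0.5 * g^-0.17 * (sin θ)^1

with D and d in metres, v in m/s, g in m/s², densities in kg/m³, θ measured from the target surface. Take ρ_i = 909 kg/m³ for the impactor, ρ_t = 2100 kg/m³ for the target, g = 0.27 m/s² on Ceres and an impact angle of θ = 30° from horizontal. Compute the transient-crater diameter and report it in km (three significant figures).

D ≈ 9.80 km

In SI units: v = 7450 m/s.
(ρ_i/ρ_t)^0.274 = (909/2100)^0.274 = 0.7950
d^0.81 = 688^0.81 = 198.8
v^0.5 = 7450^0.5 = 86.31
g^-0.17 = 0.27^-0.17 = 1.249
(sin 30°)^1 = 0.5000^1 = 0.5000
D = 1.15 × 0.7950 × 198.8 × 86.31 × 1.249 × 0.5000 = 9797 m
   = 9.797 km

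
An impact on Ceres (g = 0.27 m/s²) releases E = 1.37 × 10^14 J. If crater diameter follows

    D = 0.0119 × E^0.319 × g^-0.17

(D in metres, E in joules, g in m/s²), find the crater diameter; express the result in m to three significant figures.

D ≈ 481 m

E^0.319 = (1.37 × 10^14)^0.319 = 3.233 × 10^4
g^-0.17 = 0.27^-0.17 = 1.249
D = 0.0119 × 3.233 × 10^4 × 1.249 = 480.5 m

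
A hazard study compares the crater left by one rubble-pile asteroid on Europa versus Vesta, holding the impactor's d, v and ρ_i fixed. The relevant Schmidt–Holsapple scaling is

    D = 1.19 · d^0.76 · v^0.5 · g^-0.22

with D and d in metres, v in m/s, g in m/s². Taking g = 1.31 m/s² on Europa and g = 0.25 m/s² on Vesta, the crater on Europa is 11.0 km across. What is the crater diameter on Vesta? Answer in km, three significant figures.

All impactor-dependent factors cancel in the ratio, leaving D_Vesta/D_Europa = (g_Vesta/g_Europa)^-0.22.
(0.25/1.31)^-0.22 = 0.1908^-0.22 = 1.440
D_Vesta = 1.440 × 11.0 km = 15.8 km

D ≈ 15.8 km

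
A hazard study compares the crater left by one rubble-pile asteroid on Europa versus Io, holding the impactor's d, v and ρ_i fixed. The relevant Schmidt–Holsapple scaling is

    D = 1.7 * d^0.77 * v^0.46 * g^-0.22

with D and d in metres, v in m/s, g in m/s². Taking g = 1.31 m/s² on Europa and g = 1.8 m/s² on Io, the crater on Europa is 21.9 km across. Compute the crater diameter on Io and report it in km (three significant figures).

All impactor-dependent factors cancel in the ratio, leaving D_Io/D_Europa = (g_Io/g_Europa)^-0.22.
(1.8/1.31)^-0.22 = 1.374^-0.22 = 0.9325
D_Io = 0.9325 × 21.9 km = 20.4 km

D ≈ 20.4 km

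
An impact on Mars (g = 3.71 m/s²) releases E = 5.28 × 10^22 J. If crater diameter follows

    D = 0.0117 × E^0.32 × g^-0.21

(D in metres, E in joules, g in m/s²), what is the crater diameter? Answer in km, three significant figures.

D ≈ 166 km

E^0.32 = (5.28 × 10^22)^0.32 = 1.867 × 10^7
g^-0.21 = 3.71^-0.21 = 0.7593
D = 0.0117 × 1.867 × 10^7 × 0.7593 = 1.659 × 10^5 m
   = 165.9 km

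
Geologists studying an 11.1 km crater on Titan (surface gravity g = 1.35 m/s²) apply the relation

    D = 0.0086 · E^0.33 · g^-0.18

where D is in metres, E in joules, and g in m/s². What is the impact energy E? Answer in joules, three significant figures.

Rearranging: E = [D / (0.0086 · g^-0.18)]^(1/0.33).
D = 11100 m.
g^-0.18 = 1.35^-0.18 = 0.9474
D / (0.0086 × 0.9474) = 11100 / (8.148 × 10^-3) = 1.362 × 10^6
E = (1.362 × 10^6)^3.0303 = 3.876 × 10^18 J

E ≈ 3.88 × 10^18 J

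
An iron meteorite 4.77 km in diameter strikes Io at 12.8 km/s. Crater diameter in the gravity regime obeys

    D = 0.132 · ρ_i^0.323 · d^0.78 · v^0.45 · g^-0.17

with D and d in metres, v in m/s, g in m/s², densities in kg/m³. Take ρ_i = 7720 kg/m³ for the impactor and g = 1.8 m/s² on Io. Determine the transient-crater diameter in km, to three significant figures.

D ≈ 112 km

In SI units: d = 4770 m, v = 12800 m/s.
ρ_i^0.323 = 7720^0.323 = 18.02
d^0.78 = 4770^0.78 = 740.0
v^0.45 = 12800^0.45 = 70.51
g^-0.17 = 1.8^-0.17 = 0.9049
D = 0.132 × 18.02 × 740.0 × 70.51 × 0.9049 = 1.123 × 10^5 m
   = 112.3 km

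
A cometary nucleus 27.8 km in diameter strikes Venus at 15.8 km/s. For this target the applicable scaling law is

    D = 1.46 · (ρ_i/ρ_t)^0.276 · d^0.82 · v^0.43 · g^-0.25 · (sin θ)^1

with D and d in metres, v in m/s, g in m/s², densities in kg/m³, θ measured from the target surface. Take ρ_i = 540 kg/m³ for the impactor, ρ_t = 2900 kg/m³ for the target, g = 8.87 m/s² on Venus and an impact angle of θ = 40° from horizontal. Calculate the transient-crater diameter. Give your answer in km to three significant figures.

In SI units: d = 27800 m, v = 15800 m/s.
(ρ_i/ρ_t)^0.276 = (540/2900)^0.276 = 0.6288
d^0.82 = 27800^0.82 = 4407
v^0.43 = 15800^0.43 = 63.89
g^-0.25 = 8.87^-0.25 = 0.5795
(sin 40°)^1 = 0.6428^1 = 0.6428
D = 1.46 × 0.6288 × 4407 × 63.89 × 0.5795 × 0.6428 = 96288 m
   = 96.29 km

D ≈ 96.3 km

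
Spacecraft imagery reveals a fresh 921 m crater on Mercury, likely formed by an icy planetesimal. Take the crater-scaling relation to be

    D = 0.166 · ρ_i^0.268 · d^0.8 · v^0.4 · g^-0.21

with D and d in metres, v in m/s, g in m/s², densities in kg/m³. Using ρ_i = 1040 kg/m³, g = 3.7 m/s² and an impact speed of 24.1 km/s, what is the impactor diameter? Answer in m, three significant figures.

Rearranging for d: d = [D / (0.166 · 1040^0.268 · 24100^0.4 · 3.7^-0.21)]^(1/0.8).
1040^0.268 = 6.435
24100^0.4 = 56.60
3.7^-0.21 = 0.7598
Denominator = 0.166 × 6.435 × 56.60 × 0.7598 = 45.94
D / 45.94 = 921 / 45.94 = 20.05
d = 20.05^(1/0.8) = 20.05^1.25 = 42.43 m

d ≈ 42.4 m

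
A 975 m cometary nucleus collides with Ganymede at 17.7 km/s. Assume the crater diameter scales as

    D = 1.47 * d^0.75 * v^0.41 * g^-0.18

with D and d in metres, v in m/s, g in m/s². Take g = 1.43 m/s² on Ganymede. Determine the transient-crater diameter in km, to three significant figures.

In SI units: v = 17700 m/s.
d^0.75 = 975^0.75 = 174.5
v^0.41 = 17700^0.41 = 55.17
g^-0.18 = 1.43^-0.18 = 0.9376
D = 1.47 × 174.5 × 55.17 × 0.9376 = 13269 m
   = 13.27 km

D ≈ 13.3 km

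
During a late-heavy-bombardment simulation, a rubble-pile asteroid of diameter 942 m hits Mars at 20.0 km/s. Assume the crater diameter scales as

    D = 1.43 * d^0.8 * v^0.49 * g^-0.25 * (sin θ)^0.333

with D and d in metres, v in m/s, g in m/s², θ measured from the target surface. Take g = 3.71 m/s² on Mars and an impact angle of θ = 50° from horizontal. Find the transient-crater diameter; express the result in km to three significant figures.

D ≈ 28.9 km

In SI units: v = 20000 m/s.
d^0.8 = 942^0.8 = 239.5
v^0.49 = 20000^0.49 = 128.1
g^-0.25 = 3.71^-0.25 = 0.7205
(sin 50°)^0.333 = 0.7660^0.333 = 0.9151
D = 1.43 × 239.5 × 128.1 × 0.7205 × 0.9151 = 28926 m
   = 28.93 km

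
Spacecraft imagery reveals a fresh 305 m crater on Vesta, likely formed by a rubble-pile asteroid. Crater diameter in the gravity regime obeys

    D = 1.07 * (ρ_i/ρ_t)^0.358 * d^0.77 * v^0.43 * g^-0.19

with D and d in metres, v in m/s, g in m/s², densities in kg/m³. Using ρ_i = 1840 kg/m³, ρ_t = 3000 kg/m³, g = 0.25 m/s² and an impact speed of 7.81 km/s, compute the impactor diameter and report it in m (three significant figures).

d ≈ 9.22 m

Rearranging for d: d = [D / (1.07 · (1840/3000)^0.358 · 7810^0.43 · 0.25^-0.19)]^(1/0.77).
(1840/3000)^0.358 = 0.8395
7810^0.43 = 47.19
0.25^-0.19 = 1.301
Denominator = 1.07 × 0.8395 × 47.19 × 1.301 = 55.15
D / 55.15 = 305 / 55.15 = 5.530
d = 5.530^(1/0.77) = 5.530^1.2987 = 9.217 m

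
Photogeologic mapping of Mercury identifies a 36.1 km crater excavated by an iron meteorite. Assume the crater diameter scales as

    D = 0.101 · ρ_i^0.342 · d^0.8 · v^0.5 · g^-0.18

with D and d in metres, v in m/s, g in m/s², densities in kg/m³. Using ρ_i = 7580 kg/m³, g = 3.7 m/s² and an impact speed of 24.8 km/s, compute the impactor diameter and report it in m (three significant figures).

d ≈ 462 m

Rearranging for d: d = [D / (0.101 · 7580^0.342 · 24800^0.5 · 3.7^-0.18)]^(1/0.8).
D = 36100 m.
7580^0.342 = 21.22
24800^0.5 = 157.5
3.7^-0.18 = 0.7902
Denominator = 0.101 × 21.22 × 157.5 × 0.7902 = 266.7
D / 266.7 = 36100 / 266.7 = 135.4
d = 135.4^(1/0.8) = 135.4^1.25 = 461.9 m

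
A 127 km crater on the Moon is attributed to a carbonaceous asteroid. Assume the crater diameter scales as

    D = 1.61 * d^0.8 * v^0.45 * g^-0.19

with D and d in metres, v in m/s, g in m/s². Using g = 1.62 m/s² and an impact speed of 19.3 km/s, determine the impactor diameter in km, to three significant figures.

Rearranging for d: d = [D / (1.61 · 19300^0.45 · 1.62^-0.19)]^(1/0.8).
D = 127000 m.
19300^0.45 = 84.82
1.62^-0.19 = 0.9124
Denominator = 1.61 × 84.82 × 0.9124 = 124.6
D / 124.6 = 127000 / 124.6 = 1019
d = 1019^(1/0.8) = 1019^1.25 = 5757 m

d ≈ 5.76 km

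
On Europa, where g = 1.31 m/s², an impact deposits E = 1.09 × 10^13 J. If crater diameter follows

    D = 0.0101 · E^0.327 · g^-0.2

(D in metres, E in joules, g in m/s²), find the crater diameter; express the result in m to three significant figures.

D ≈ 175 m

E^0.327 = (1.09 × 10^13)^0.327 = 1.833 × 10^4
g^-0.2 = 1.31^-0.2 = 0.9474
D = 0.0101 × 1.833 × 10^4 × 0.9474 = 175.4 m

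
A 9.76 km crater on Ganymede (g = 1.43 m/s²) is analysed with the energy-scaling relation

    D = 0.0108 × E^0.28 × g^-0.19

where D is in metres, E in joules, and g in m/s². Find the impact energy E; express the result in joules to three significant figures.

Rearranging: E = [D / (0.0108 · g^-0.19)]^(1/0.28).
D = 9760 m.
g^-0.19 = 1.43^-0.19 = 0.9343
D / (0.0108 × 0.9343) = 9760 / (0.01009) = 9.673 × 10^5
E = (9.673 × 10^5)^3.5714 = 2.381 × 10^21 J

E ≈ 2.38 × 10^21 J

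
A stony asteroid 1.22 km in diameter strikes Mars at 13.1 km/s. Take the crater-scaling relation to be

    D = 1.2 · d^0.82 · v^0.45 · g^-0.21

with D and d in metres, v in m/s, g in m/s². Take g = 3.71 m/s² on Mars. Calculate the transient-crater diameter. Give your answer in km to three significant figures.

In SI units: d = 1220 m, v = 13100 m/s.
d^0.82 = 1220^0.82 = 339.5
v^0.45 = 13100^0.45 = 71.25
g^-0.21 = 3.71^-0.21 = 0.7593
D = 1.2 × 339.5 × 71.25 × 0.7593 = 22040 m
   = 22.04 km

D ≈ 22.0 km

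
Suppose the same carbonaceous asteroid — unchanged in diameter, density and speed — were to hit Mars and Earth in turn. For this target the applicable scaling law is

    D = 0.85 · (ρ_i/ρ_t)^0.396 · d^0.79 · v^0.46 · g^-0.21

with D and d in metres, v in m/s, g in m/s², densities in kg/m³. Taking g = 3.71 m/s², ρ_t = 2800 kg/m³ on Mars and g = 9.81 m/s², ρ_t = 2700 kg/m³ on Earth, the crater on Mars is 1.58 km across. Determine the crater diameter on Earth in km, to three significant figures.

The impactor-only factors (d, v, ρ_i) cancel in the ratio, leaving D_Earth/D_Mars = (g_Earth/g_Mars)^-0.21 · (ρ_t,Mars/ρ_t,Earth)^0.396.
(9.81/3.71)^-0.21 = 2.644^-0.21 = 0.8153
(2800/2700)^0.396 = 1.037^0.396 = 1.014
Ratio = 0.8153 × 1.014 = 0.8267
D_Earth = 0.8267 × 1.58 km = 1.31 km

D ≈ 1.31 km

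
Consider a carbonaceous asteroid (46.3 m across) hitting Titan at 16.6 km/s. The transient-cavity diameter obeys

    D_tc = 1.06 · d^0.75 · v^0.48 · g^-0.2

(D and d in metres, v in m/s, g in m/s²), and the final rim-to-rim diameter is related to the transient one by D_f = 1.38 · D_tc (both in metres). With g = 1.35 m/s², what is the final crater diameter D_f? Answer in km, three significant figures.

D_f ≈ 2.59 km

v = 16600 m/s.
d^0.75 = 46.3^0.75 = 17.75
v^0.48 = 16600^0.48 = 106.1
g^-0.2 = 1.35^-0.2 = 0.9417
D_tc = 1.06 × 17.75 × 106.1 × 0.9417 = 1880 m
D_f = 1.38 × 1880 = 2594 m
     = 2.594 km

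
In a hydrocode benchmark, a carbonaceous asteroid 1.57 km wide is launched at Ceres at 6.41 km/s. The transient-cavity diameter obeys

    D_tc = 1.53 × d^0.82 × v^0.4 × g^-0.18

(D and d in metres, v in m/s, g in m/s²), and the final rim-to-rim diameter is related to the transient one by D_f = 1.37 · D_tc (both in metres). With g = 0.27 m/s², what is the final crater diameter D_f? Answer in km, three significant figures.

D_f ≈ 36.9 km

In SI: d = 1570 m, v = 6410 m/s.
d^0.82 = 1570^0.82 = 417.5
v^0.4 = 6410^0.4 = 33.32
g^-0.18 = 0.27^-0.18 = 1.266
D_tc = 1.53 × 417.5 × 33.32 × 1.266 = 26950 m
D_f = 1.37 × 26950 = 36922 m
     = 36.92 km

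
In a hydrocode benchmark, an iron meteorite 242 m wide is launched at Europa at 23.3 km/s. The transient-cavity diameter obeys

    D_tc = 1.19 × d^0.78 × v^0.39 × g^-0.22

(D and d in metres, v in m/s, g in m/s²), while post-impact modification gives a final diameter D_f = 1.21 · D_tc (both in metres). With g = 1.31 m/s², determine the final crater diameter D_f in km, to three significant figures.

v = 23300 m/s.
d^0.78 = 242^0.78 = 72.34
v^0.39 = 23300^0.39 = 50.50
g^-0.22 = 1.31^-0.22 = 0.9423
D_tc = 1.19 × 72.34 × 50.50 × 0.9423 = 4096 m
D_f = 1.21 × 4096 = 4956 m
     = 4.956 km

D_f ≈ 4.96 km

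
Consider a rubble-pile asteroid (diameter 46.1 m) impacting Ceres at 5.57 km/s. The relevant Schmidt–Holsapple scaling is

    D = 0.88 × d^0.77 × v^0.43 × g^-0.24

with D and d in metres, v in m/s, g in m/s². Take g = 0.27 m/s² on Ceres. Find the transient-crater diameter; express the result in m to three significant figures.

D ≈ 939 m

In SI units: v = 5570 m/s.
d^0.77 = 46.1^0.77 = 19.10
v^0.43 = 5570^0.43 = 40.81
g^-0.24 = 0.27^-0.24 = 1.369
D = 0.88 × 19.10 × 40.81 × 1.369 = 939.0 m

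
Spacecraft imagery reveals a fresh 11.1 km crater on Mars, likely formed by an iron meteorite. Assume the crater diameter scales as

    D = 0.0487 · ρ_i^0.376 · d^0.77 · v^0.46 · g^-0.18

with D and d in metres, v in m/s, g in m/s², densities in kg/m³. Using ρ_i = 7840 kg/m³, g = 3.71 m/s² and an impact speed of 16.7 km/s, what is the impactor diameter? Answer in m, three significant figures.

Rearranging for d: d = [D / (0.0487 · 7840^0.376 · 16700^0.46 · 3.71^-0.18)]^(1/0.77).
D = 11100 m.
7840^0.376 = 29.12
16700^0.46 = 87.59
3.71^-0.18 = 0.7898
Denominator = 0.0487 × 29.12 × 87.59 × 0.7898 = 98.11
D / 98.11 = 11100 / 98.11 = 113.1
d = 113.1^(1/0.77) = 113.1^1.2987 = 464.3 m

d ≈ 464 m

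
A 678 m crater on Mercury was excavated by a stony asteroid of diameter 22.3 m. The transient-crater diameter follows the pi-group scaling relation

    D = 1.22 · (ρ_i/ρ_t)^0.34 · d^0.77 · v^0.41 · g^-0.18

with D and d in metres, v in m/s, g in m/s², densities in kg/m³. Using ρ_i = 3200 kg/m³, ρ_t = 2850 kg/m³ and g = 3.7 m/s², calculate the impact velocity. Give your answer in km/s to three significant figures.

v ≈ 23.5 km/s

Rearranging for v: v = [D / (1.22 · (3200/2850)^0.34 · 22.3^0.77 · 3.7^-0.18)]^(1/0.41).
(3200/2850)^0.34 = 1.040
22.3^0.77 = 10.92
3.7^-0.18 = 0.7902
Denominator = 1.22 × 1.040 × 10.92 × 0.7902 = 10.95
D / 10.95 = 678 / 10.95 = 61.92
v = 61.92^(1/0.41) = 61.92^2.439 = 23457 m/s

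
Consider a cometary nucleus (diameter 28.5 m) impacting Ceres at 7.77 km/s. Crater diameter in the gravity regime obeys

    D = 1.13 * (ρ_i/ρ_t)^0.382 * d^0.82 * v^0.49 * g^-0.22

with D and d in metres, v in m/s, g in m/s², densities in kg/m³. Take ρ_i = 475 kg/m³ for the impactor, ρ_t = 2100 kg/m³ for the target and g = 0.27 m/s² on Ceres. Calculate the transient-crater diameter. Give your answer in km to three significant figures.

In SI units: v = 7770 m/s.
(ρ_i/ρ_t)^0.382 = (475/2100)^0.382 = 0.5668
d^0.82 = 28.5^0.82 = 15.59
v^0.49 = 7770^0.49 = 80.59
g^-0.22 = 0.27^-0.22 = 1.334
D = 1.13 × 0.5668 × 15.59 × 80.59 × 1.334 = 1073 m
   = 1.073 km

D ≈ 1.07 km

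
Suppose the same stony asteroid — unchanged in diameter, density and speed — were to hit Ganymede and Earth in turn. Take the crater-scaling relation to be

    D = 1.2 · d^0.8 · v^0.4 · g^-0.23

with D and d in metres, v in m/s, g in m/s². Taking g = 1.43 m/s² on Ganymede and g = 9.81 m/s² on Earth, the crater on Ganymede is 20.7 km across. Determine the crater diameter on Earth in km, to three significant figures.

D ≈ 13.3 km

All impactor-dependent factors cancel in the ratio, leaving D_Earth/D_Ganymede = (g_Earth/g_Ganymede)^-0.23.
(9.81/1.43)^-0.23 = 6.860^-0.23 = 0.6422
D_Earth = 0.6422 × 20.7 km = 13.3 km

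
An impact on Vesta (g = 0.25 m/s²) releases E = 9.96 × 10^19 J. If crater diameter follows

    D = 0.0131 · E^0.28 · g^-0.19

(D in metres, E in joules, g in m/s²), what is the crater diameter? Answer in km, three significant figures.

D ≈ 6.78 km

E^0.28 = (9.96 × 10^19)^0.28 = 3.977 × 10^5
g^-0.19 = 0.25^-0.19 = 1.301
D = 0.0131 × 3.977 × 10^5 × 1.301 = 6778 m
   = 6.778 km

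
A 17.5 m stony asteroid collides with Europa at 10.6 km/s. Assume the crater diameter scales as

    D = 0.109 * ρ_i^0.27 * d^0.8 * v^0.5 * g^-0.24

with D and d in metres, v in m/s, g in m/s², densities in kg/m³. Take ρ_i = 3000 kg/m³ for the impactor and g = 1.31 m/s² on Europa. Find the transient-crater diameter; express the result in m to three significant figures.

In SI units: v = 10600 m/s.
ρ_i^0.27 = 3000^0.27 = 8.686
d^0.8 = 17.5^0.8 = 9.873
v^0.5 = 10600^0.5 = 103.0
g^-0.24 = 1.31^-0.24 = 0.9372
D = 0.109 × 8.686 × 9.873 × 103.0 × 0.9372 = 902.3 m

D ≈ 902 m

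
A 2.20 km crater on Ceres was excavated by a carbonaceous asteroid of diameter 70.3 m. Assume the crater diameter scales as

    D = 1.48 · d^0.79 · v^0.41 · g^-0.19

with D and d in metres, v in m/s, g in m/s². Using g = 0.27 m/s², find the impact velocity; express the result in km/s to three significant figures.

v ≈ 8.22 km/s

Rearranging for v: v = [D / (1.48 · 70.3^0.79 · 0.27^-0.19)]^(1/0.41).
D = 2200 m.
70.3^0.79 = 28.78
0.27^-0.19 = 1.282
Denominator = 1.48 × 28.78 × 1.282 = 54.61
D / 54.61 = 2200 / 54.61 = 40.29
v = 40.29^(1/0.41) = 40.29^2.439 = 8224 m/s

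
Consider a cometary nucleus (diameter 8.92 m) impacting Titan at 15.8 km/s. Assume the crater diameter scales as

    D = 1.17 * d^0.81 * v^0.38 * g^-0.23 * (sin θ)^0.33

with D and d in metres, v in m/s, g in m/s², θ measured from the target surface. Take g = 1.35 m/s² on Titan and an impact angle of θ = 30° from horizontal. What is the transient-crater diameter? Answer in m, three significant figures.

In SI units: v = 15800 m/s.
d^0.81 = 8.92^0.81 = 5.886
v^0.38 = 15800^0.38 = 39.40
g^-0.23 = 1.35^-0.23 = 0.9333
(sin 30°)^0.33 = 0.5000^0.33 = 0.7955
D = 1.17 × 5.886 × 39.40 × 0.9333 × 0.7955 = 201.4 m

D ≈ 201 m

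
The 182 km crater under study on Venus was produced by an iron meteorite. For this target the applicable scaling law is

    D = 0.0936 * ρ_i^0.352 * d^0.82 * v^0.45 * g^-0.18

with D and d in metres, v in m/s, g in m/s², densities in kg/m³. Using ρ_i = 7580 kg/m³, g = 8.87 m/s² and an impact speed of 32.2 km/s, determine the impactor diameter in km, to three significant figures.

d ≈ 5.47 km

Rearranging for d: d = [D / (0.0936 · 7580^0.352 · 32200^0.45 · 8.87^-0.18)]^(1/0.82).
D = 182000 m.
7580^0.352 = 23.21
32200^0.45 = 106.8
8.87^-0.18 = 0.6751
Denominator = 0.0936 × 23.21 × 106.8 × 0.6751 = 156.6
D / 156.6 = 182000 / 156.6 = 1162
d = 1162^(1/0.82) = 1162^1.2195 = 5470 m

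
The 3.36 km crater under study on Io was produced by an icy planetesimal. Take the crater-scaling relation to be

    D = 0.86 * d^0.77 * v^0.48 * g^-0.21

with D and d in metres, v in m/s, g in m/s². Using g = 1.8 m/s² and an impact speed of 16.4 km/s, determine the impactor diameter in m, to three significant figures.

Rearranging for d: d = [D / (0.86 · 16400^0.48 · 1.8^-0.21)]^(1/0.77).
D = 3360 m.
16400^0.48 = 105.5
1.8^-0.21 = 0.8839
Denominator = 0.86 × 105.5 × 0.8839 = 80.20
D / 80.20 = 3360 / 80.20 = 41.90
d = 41.90^(1/0.77) = 41.90^1.2987 = 127.9 m

d ≈ 128 m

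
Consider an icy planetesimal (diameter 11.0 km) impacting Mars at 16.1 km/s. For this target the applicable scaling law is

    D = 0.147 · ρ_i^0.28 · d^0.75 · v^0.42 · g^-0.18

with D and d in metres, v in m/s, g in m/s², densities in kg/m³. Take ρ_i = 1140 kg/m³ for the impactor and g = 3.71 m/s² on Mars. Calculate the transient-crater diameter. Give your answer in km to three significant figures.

D ≈ 52.3 km

In SI units: d = 11000 m, v = 16100 m/s.
ρ_i^0.28 = 1140^0.28 = 7.177
d^0.75 = 11000^0.75 = 1074
v^0.42 = 16100^0.42 = 58.46
g^-0.18 = 3.71^-0.18 = 0.7898
D = 0.147 × 7.177 × 1074 × 58.46 × 0.7898 = 52317 m
   = 52.32 km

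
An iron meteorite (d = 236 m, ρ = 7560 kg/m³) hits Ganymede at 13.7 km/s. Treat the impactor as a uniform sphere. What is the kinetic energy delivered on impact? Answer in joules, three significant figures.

E ≈ 4.88 × 10^18 J

v = 13700 m/s.
Mass m = (π/6) ρ d³ = (π/6) × 7560 × (236)³ = 5.203 × 10^10 kg
E = ½ m v² = 0.5 × 5.203 × 10^10 × (13700)² = 4.883 × 10^18 J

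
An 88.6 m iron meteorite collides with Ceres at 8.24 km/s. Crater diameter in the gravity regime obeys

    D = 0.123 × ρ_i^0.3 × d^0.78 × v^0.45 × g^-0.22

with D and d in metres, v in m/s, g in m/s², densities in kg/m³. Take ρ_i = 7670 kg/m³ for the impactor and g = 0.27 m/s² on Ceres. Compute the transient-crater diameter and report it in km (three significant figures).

In SI units: v = 8240 m/s.
ρ_i^0.3 = 7670^0.3 = 14.64
d^0.78 = 88.6^0.78 = 33.04
v^0.45 = 8240^0.45 = 57.83
g^-0.22 = 0.27^-0.22 = 1.334
D = 0.123 × 14.64 × 33.04 × 57.83 × 1.334 = 4590 m
   = 4.590 km

D ≈ 4.59 km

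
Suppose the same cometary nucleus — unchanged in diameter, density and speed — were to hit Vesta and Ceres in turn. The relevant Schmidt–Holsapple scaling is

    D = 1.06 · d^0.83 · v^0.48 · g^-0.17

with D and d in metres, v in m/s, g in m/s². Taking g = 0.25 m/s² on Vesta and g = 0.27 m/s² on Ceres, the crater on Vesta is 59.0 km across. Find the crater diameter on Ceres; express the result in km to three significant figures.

All impactor-dependent factors cancel in the ratio, leaving D_Ceres/D_Vesta = (g_Ceres/g_Vesta)^-0.17.
(0.27/0.25)^-0.17 = 1.080^-0.17 = 0.9870
D_Ceres = 0.9870 × 59.0 km = 58.2 km

D ≈ 58.2 km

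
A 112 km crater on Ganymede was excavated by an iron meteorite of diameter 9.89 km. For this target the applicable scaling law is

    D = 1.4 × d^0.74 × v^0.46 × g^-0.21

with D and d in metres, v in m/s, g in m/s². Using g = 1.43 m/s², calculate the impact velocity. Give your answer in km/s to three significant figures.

v ≈ 20.1 km/s

Rearranging for v: v = [D / (1.4 · 9890^0.74 · 1.43^-0.21)]^(1/0.46).
D = 112000 m.
9890^0.74 = 904.6
1.43^-0.21 = 0.9276
Denominator = 1.4 × 904.6 × 0.9276 = 1175
D / 1175 = 112000 / 1175 = 95.32
v = 95.32^(1/0.46) = 95.32^2.1739 = 20070 m/s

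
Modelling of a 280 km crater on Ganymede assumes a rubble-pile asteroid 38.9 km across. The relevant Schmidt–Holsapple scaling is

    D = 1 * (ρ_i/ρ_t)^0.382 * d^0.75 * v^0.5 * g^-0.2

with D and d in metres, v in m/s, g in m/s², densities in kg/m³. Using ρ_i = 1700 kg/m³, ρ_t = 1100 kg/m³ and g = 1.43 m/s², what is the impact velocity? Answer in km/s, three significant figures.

Rearranging for v: v = [D / (1 · (1700/1100)^0.382 · 38900^0.75 · 1.43^-0.2)]^(1/0.5).
D = 280000 m.
(1700/1100)^0.382 = 1.181
38900^0.75 = 2770
1.43^-0.2 = 0.9310
Denominator = 1 × 1.181 × 2770 × 0.9310 = 3046
D / 3046 = 280000 / 3046 = 91.92
v = 91.92^(1/0.5) = 91.92^2 = 8449 m/s

v ≈ 8.45 km/s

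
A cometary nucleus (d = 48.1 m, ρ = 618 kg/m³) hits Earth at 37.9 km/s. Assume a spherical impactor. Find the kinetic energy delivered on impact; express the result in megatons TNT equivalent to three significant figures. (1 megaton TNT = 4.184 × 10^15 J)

E ≈ 6.18 Mt TNT

v = 37900 m/s.
Mass m = (π/6) ρ d³ = (π/6) × 618 × (48.1)³ = 3.601 × 10^7 kg
E = ½ m v² = 0.5 × 3.601 × 10^7 × (37900)² = 2.586 × 10^16 J
   = 2.586 × 10^16 / 4.184×10^15 = 6.181 Mt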